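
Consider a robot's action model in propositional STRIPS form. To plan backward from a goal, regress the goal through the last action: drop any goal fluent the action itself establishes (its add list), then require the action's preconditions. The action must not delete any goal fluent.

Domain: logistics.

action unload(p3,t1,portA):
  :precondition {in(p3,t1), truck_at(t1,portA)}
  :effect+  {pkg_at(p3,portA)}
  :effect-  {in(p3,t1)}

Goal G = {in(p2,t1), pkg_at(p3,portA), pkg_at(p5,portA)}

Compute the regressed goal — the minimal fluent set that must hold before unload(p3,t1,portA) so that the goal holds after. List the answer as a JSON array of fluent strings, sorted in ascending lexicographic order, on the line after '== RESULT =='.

Regress:
  G ∩ del = {}  (empty — regression defined)
  G \ add = {in(p2,t1), pkg_at(p3,portA), pkg_at(p5,portA)} \ {pkg_at(p3,portA)} = {in(p2,t1), pkg_at(p5,portA)}
  ∪ pre   = {in(p2,t1), pkg_at(p5,portA)} ∪ {in(p3,t1), truck_at(t1,portA)}
          = {in(p2,t1), in(p3,t1), pkg_at(p5,portA), truck_at(t1,portA)}

== RESULT ==
["in(p2,t1)", "in(p3,t1)", "pkg_at(p5,portA)", "truck_at(t1,portA)"]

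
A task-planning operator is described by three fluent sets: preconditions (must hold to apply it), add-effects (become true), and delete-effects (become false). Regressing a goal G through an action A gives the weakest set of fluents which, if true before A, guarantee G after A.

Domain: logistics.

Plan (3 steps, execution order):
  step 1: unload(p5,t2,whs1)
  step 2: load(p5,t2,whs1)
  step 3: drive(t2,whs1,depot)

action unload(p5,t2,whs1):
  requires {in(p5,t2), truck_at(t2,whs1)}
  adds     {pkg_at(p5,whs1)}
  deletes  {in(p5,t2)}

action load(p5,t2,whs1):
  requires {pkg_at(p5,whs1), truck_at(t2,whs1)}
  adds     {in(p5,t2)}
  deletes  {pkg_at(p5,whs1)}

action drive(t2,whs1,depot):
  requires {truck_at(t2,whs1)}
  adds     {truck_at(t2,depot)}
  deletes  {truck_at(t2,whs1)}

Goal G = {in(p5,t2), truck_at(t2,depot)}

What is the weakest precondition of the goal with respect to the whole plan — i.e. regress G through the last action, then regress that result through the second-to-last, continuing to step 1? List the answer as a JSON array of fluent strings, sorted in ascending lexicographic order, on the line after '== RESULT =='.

Work backward from the goal:
  through step 3 (drive(t2,whs1,depot)): drop {truck_at(t2,depot)}, keep {in(p5,t2)}, require {truck_at(t2,whs1)}
    → {in(p5,t2), truck_at(t2,whs1)}
  through step 2 (load(p5,t2,whs1)): drop {in(p5,t2)}, keep {truck_at(t2,whs1)}, require {pkg_at(p5,whs1), truck_at(t2,whs1)}
    → {pkg_at(p5,whs1), truck_at(t2,whs1)}
  through step 1 (unload(p5,t2,whs1)): drop {pkg_at(p5,whs1)}, keep {truck_at(t2,whs1)}, require {in(p5,t2), truck_at(t2,whs1)}
    → {in(p5,t2), truck_at(t2,whs1)}

== RESULT ==
["in(p5,t2)", "truck_at(t2,whs1)"]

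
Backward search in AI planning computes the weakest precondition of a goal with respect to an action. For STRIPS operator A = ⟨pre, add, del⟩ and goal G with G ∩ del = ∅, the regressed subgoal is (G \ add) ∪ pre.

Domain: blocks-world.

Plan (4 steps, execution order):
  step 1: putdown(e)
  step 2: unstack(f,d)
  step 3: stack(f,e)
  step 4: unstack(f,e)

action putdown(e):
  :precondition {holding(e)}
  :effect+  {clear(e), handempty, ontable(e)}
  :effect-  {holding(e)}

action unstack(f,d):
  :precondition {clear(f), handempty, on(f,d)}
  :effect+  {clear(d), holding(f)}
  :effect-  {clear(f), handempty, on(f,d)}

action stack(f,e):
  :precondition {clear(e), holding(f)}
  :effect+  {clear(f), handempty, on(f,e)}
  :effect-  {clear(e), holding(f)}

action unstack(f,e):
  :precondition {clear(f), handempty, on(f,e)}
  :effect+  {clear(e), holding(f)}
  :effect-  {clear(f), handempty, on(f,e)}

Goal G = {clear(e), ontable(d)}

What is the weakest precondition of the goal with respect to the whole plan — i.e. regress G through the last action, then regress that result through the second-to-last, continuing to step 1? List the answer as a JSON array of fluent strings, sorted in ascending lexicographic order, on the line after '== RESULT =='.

Work backward from the goal:
  through step 4 (unstack(f,e)): drop {clear(e)}, keep {ontable(d)}, require {clear(f), handempty, on(f,e)}
    → {clear(f), handempty, on(f,e), ontable(d)}
  through step 3 (stack(f,e)): drop {clear(f), handempty, on(f,e)}, keep {ontable(d)}, require {clear(e), holding(f)}
    → {clear(e), holding(f), ontable(d)}
  through step 2 (unstack(f,d)): drop {holding(f)}, keep {clear(e), ontable(d)}, require {clear(f), handempty, on(f,d)}
    → {clear(e), clear(f), handempty, on(f,d), ontable(d)}
  through step 1 (putdown(e)): drop {clear(e), handempty}, keep {clear(f), on(f,d), ontable(d)}, require {holding(e)}
    → {clear(f), holding(e), on(f,d), ontable(d)}

== RESULT ==
["clear(f)", "holding(e)", "on(f,d)", "ontable(d)"]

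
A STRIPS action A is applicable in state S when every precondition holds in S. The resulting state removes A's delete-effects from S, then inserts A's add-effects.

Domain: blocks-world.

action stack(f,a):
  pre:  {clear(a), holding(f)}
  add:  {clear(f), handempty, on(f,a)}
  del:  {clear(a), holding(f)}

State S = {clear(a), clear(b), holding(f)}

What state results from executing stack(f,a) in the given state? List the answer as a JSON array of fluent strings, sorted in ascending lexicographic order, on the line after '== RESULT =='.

Progress:
  pre ⊆ S: {clear(a), holding(f)} ⊆ S  — applicable
  S \ del = {clear(b)}
  ∪ add   = {clear(b), clear(f), handempty, on(f,a)}

== RESULT ==
["clear(b)", "clear(f)", "handempty", "on(f,a)"]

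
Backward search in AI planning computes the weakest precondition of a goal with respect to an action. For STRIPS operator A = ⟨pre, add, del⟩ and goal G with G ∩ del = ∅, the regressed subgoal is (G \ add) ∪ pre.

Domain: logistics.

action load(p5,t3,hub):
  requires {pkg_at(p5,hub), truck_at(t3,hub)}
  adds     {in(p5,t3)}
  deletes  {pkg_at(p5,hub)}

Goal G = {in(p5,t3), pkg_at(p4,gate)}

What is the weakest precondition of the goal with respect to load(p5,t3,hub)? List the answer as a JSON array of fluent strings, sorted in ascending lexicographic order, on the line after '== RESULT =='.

Regress:
  G ∩ del = {}  (empty — regression defined)
  G \ add = {in(p5,t3), pkg_at(p4,gate)} \ {in(p5,t3)} = {pkg_at(p4,gate)}
  ∪ pre   = {pkg_at(p4,gate)} ∪ {pkg_at(p5,hub), truck_at(t3,hub)}
          = {pkg_at(p4,gate), pkg_at(p5,hub), truck_at(t3,hub)}

== RESULT ==
["pkg_at(p4,gate)", "pkg_at(p5,hub)", "truck_at(t3,hub)"]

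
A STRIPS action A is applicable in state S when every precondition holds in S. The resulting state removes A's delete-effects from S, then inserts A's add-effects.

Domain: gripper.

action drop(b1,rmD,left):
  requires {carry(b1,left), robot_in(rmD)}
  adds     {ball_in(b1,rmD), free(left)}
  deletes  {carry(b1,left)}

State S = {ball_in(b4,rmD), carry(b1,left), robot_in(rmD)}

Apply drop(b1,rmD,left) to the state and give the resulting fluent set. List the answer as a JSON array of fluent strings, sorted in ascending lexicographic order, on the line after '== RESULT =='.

Progress:
  pre ⊆ S: {carry(b1,left), robot_in(rmD)} ⊆ S  — applicable
  S \ del = {ball_in(b4,rmD), robot_in(rmD)}
  ∪ add   = {ball_in(b1,rmD), ball_in(b4,rmD), free(left), robot_in(rmD)}

== RESULT ==
["ball_in(b1,rmD)", "ball_in(b4,rmD)", "free(left)", "robot_in(rmD)"]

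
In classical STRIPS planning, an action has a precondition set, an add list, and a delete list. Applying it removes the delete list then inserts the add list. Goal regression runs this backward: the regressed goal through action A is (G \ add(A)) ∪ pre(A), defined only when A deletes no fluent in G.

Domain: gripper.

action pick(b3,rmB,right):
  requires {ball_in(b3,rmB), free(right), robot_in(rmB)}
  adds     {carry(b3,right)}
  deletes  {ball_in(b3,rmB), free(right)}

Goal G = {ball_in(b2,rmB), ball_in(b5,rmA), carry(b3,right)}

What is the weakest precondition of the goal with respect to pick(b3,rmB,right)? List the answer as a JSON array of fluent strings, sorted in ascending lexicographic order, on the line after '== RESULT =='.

Regress:
  G ∩ del = {}  (empty — regression defined)
  G \ add = {ball_in(b2,rmB), ball_in(b5,rmA), carry(b3,right)} \ {carry(b3,right)} = {ball_in(b2,rmB), ball_in(b5,rmA)}
  ∪ pre   = {ball_in(b2,rmB), ball_in(b5,rmA)} ∪ {ball_in(b3,rmB), free(right), robot_in(rmB)}
          = {ball_in(b2,rmB), ball_in(b3,rmB), ball_in(b5,rmA), free(right), robot_in(rmB)}

== RESULT ==
["ball_in(b2,rmB)", "ball_in(b3,rmB)", "ball_in(b5,rmA)", "free(right)", "robot_in(rmB)"]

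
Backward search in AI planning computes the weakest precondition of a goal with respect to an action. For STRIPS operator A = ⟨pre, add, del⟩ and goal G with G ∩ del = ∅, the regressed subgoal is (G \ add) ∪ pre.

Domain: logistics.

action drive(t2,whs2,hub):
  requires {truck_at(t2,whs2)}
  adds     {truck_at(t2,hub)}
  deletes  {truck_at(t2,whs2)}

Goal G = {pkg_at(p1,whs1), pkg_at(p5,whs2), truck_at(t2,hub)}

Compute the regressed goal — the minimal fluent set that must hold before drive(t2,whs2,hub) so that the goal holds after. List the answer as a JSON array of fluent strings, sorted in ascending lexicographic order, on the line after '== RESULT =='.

Regress:
  G ∩ del = {}  (empty — regression defined)
  G \ add = {pkg_at(p1,whs1), pkg_at(p5,whs2), truck_at(t2,hub)} \ {truck_at(t2,hub)} = {pkg_at(p1,whs1), pkg_at(p5,whs2)}
  ∪ pre   = {pkg_at(p1,whs1), pkg_at(p5,whs2)} ∪ {truck_at(t2,whs2)}
          = {pkg_at(p1,whs1), pkg_at(p5,whs2), truck_at(t2,whs2)}

== RESULT ==
["pkg_at(p1,whs1)", "pkg_at(p5,whs2)", "truck_at(t2,whs2)"]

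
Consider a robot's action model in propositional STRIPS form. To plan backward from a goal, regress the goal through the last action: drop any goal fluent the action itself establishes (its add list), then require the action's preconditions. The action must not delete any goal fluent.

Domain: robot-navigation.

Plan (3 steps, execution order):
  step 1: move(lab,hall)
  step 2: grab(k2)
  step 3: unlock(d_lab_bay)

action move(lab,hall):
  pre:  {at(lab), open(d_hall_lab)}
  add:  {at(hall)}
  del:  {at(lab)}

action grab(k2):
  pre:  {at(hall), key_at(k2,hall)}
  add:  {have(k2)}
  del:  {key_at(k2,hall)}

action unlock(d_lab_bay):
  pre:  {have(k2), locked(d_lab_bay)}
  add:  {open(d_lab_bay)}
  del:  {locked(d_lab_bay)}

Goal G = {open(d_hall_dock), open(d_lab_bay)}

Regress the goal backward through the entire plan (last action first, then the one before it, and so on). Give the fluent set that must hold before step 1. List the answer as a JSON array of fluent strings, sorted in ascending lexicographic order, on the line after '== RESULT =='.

Regress step by step:
  through step 3 (unlock(d_lab_bay)): drop {open(d_lab_bay)}, keep {open(d_hall_dock)}, require {have(k2), locked(d_lab_bay)}
    → {have(k2), locked(d_lab_bay), open(d_hall_dock)}
  through step 2 (grab(k2)): drop {have(k2)}, keep {locked(d_lab_bay), open(d_hall_dock)}, require {at(hall), key_at(k2,hall)}
    → {at(hall), key_at(k2,hall), locked(d_lab_bay), open(d_hall_dock)}
  through step 1 (move(lab,hall)): drop {at(hall)}, keep {key_at(k2,hall), locked(d_lab_bay), open(d_hall_dock)}, require {at(lab), open(d_hall_lab)}
    → {at(lab), key_at(k2,hall), locked(d_lab_bay), open(d_hall_dock), open(d_hall_lab)}

== RESULT ==
["at(lab)", "key_at(k2,hall)", "locked(d_lab_bay)", "open(d_hall_dock)", "open(d_hall_lab)"]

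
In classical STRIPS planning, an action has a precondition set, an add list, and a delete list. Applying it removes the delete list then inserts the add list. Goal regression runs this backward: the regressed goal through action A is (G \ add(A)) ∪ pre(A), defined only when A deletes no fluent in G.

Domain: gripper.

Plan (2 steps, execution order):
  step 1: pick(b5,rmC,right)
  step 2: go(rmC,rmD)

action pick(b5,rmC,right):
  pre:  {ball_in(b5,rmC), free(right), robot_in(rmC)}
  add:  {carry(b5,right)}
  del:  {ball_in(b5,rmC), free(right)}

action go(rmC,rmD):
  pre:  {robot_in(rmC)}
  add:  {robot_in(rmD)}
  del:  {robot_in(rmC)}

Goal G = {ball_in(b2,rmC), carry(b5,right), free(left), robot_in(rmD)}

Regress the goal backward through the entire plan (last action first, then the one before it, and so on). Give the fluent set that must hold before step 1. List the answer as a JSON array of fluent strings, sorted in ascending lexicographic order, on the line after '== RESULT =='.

Regress step by step:
  through step 2 (go(rmC,rmD)): drop {robot_in(rmD)}, keep {ball_in(b2,rmC), carry(b5,right), free(left)}, require {robot_in(rmC)}
    → {ball_in(b2,rmC), carry(b5,right), free(left), robot_in(rmC)}
  through step 1 (pick(b5,rmC,right)): drop {carry(b5,right)}, keep {ball_in(b2,rmC), free(left), robot_in(rmC)}, require {ball_in(b5,rmC), free(right), robot_in(rmC)}
    → {ball_in(b2,rmC), ball_in(b5,rmC), free(left), free(right), robot_in(rmC)}

== RESULT ==
["ball_in(b2,rmC)", "ball_in(b5,rmC)", "free(left)", "free(right)", "robot_in(rmC)"]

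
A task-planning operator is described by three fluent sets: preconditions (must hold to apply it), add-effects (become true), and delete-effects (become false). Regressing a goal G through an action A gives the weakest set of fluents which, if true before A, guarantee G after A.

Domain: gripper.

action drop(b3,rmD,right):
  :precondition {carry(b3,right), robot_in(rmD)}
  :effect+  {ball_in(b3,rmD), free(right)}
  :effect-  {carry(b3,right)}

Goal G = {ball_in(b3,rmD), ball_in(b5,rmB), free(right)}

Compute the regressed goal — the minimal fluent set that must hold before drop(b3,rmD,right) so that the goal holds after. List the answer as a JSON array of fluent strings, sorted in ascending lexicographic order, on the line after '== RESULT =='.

Compute (G \ add) ∪ pre:
  G ∩ del = {}  (empty — regression defined)
  G \ add = {ball_in(b3,rmD), ball_in(b5,rmB), free(right)} \ {ball_in(b3,rmD), free(right)} = {ball_in(b5,rmB)}
  ∪ pre   = {ball_in(b5,rmB)} ∪ {carry(b3,right), robot_in(rmD)}
          = {ball_in(b5,rmB), carry(b3,right), robot_in(rmD)}

== RESULT ==
["ball_in(b5,rmB)", "carry(b3,right)", "robot_in(rmD)"]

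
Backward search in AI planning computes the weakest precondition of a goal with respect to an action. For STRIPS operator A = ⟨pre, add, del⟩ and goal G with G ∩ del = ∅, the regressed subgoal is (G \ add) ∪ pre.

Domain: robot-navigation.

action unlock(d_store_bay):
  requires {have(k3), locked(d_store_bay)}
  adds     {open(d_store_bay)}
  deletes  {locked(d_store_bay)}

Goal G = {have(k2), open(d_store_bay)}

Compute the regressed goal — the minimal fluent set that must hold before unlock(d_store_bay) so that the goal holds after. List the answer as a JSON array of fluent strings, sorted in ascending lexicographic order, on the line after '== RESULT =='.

Regress:
  G ∩ del = {}  (empty — regression defined)
  G \ add = {have(k2), open(d_store_bay)} \ {open(d_store_bay)} = {have(k2)}
  ∪ pre   = {have(k2)} ∪ {have(k3), locked(d_store_bay)}
          = {have(k2), have(k3), locked(d_store_bay)}

== RESULT ==
["have(k2)", "have(k3)", "locked(d_store_bay)"]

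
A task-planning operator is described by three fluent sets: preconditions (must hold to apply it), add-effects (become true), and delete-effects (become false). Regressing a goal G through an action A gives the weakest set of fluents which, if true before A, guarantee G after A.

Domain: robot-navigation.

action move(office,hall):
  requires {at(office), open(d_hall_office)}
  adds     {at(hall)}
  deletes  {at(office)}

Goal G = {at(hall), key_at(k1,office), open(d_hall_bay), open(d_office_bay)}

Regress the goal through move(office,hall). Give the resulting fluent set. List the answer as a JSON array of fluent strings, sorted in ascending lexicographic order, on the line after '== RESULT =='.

Compute (G \ add) ∪ pre:
  G ∩ del = {}  (empty — regression defined)
  G \ add = {at(hall), key_at(k1,office), open(d_hall_bay), open(d_office_bay)} \ {at(hall)} = {key_at(k1,office), open(d_hall_bay), open(d_office_bay)}
  ∪ pre   = {key_at(k1,office), open(d_hall_bay), open(d_office_bay)} ∪ {at(office), open(d_hall_office)}
          = {at(office), key_at(k1,office), open(d_hall_bay), open(d_hall_office), open(d_office_bay)}

== RESULT ==
["at(office)", "key_at(k1,office)", "open(d_hall_bay)", "open(d_hall_office)", "open(d_office_bay)"]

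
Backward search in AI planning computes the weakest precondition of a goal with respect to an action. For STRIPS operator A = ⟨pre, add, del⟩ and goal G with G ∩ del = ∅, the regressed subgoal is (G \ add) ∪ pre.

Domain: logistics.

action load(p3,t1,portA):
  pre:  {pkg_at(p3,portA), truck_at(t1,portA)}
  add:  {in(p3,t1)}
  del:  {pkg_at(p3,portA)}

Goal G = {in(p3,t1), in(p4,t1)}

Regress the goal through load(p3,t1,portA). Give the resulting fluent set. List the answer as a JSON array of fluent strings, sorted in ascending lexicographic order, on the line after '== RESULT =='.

Regress:
  G ∩ del = {}  (empty — regression defined)
  G \ add = {in(p3,t1), in(p4,t1)} \ {in(p3,t1)} = {in(p4,t1)}
  ∪ pre   = {in(p4,t1)} ∪ {pkg_at(p3,portA), truck_at(t1,portA)}
          = {in(p4,t1), pkg_at(p3,portA), truck_at(t1,portA)}

== RESULT ==
["in(p4,t1)", "pkg_at(p3,portA)", "truck_at(t1,portA)"]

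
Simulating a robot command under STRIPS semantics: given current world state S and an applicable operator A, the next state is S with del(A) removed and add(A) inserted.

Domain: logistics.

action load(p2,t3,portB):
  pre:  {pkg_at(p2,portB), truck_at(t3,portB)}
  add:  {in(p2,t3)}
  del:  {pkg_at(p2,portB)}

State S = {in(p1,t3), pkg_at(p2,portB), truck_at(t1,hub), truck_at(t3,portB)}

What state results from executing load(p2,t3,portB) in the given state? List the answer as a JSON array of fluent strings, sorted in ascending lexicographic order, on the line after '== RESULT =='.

Progress:
  pre ⊆ S: {pkg_at(p2,portB), truck_at(t3,portB)} ⊆ S  — applicable
  S \ del = {in(p1,t3), truck_at(t1,hub), truck_at(t3,portB)}
  ∪ add   = {in(p1,t3), in(p2,t3), truck_at(t1,hub), truck_at(t3,portB)}

== RESULT ==
["in(p1,t3)", "in(p2,t3)", "truck_at(t1,hub)", "truck_at(t3,portB)"]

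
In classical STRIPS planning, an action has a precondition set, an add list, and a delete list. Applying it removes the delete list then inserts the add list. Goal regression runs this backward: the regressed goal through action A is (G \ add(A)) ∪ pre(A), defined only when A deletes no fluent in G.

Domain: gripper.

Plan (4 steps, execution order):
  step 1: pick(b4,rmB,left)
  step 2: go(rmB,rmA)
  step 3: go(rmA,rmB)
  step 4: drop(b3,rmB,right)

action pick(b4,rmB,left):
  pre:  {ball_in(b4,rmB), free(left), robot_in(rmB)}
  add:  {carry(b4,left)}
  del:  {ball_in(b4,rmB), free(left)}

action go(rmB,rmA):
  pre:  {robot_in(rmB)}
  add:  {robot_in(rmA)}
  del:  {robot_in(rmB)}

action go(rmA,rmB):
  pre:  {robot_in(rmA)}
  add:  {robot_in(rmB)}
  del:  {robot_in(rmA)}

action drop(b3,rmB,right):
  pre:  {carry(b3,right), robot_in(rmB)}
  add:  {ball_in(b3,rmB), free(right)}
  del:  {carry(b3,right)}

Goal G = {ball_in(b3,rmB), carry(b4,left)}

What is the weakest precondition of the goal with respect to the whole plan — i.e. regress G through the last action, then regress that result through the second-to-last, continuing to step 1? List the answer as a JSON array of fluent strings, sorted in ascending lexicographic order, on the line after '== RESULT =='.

Regress step by step:
  through step 4 (drop(b3,rmB,right)): drop {ball_in(b3,rmB)}, keep {carry(b4,left)}, require {carry(b3,right), robot_in(rmB)}
    → {carry(b3,right), carry(b4,left), robot_in(rmB)}
  through step 3 (go(rmA,rmB)): drop {robot_in(rmB)}, keep {carry(b3,right), carry(b4,left)}, require {robot_in(rmA)}
    → {carry(b3,right), carry(b4,left), robot_in(rmA)}
  through step 2 (go(rmB,rmA)): drop {robot_in(rmA)}, keep {carry(b3,right), carry(b4,left)}, require {robot_in(rmB)}
    → {carry(b3,right), carry(b4,left), robot_in(rmB)}
  through step 1 (pick(b4,rmB,left)): drop {carry(b4,left)}, keep {carry(b3,right), robot_in(rmB)}, require {ball_in(b4,rmB), free(left), robot_in(rmB)}
    → {ball_in(b4,rmB), carry(b3,right), free(left), robot_in(rmB)}

== RESULT ==
["ball_in(b4,rmB)", "carry(b3,right)", "free(left)", "robot_in(rmB)"]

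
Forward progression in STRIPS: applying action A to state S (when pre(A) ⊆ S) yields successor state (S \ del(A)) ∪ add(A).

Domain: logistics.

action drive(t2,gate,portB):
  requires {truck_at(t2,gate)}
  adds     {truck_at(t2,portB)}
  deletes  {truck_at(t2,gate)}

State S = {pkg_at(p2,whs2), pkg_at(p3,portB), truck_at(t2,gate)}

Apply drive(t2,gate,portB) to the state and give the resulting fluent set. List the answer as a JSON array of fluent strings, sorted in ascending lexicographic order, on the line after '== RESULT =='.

Compute (S \ del) ∪ add:
  pre ⊆ S: {truck_at(t2,gate)} ⊆ S  — applicable
  S \ del = {pkg_at(p2,whs2), pkg_at(p3,portB)}
  ∪ add   = {pkg_at(p2,whs2), pkg_at(p3,portB), truck_at(t2,portB)}

== RESULT ==
["pkg_at(p2,whs2)", "pkg_at(p3,portB)", "truck_at(t2,portB)"]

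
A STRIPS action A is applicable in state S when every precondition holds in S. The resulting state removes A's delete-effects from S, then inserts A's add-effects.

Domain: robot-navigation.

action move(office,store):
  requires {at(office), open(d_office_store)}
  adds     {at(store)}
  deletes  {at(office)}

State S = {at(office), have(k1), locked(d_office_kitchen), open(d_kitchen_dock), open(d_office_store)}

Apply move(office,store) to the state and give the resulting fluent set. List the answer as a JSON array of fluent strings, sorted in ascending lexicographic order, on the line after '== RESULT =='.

Compute (S \ del) ∪ add:
  pre ⊆ S: {at(office), open(d_office_store)} ⊆ S  — applicable
  S \ del = {have(k1), locked(d_office_kitchen), open(d_kitchen_dock), open(d_office_store)}
  ∪ add   = {at(store), have(k1), locked(d_office_kitchen), open(d_kitchen_dock), open(d_office_store)}

== RESULT ==
["at(store)", "have(k1)", "locked(d_office_kitchen)", "open(d_kitchen_dock)", "open(d_office_store)"]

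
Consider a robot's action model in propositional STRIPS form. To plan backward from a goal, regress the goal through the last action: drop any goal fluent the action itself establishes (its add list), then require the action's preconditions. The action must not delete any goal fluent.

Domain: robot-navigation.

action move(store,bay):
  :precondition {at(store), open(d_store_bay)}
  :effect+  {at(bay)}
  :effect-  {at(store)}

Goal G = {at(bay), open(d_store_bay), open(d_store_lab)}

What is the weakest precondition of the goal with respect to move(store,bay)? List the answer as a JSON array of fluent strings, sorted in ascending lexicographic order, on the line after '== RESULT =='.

Regress:
  G ∩ del = {}  (empty — regression defined)
  G \ add = {at(bay), open(d_store_bay), open(d_store_lab)} \ {at(bay)} = {open(d_store_bay), open(d_store_lab)}
  ∪ pre   = {open(d_store_bay), open(d_store_lab)} ∪ {at(store), open(d_store_bay)}
          = {at(store), open(d_store_bay), open(d_store_lab)}

== RESULT ==
["at(store)", "open(d_store_bay)", "open(d_store_lab)"]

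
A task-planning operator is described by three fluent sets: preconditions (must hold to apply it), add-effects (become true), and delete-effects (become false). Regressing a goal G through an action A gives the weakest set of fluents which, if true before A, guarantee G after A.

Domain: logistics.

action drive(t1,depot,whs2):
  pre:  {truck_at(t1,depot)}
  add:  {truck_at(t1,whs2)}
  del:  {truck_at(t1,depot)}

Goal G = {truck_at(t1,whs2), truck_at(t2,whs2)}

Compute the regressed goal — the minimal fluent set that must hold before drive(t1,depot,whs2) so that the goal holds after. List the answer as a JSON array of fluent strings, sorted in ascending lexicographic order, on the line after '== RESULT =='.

Regress:
  G ∩ del = {}  (empty — regression defined)
  G \ add = {truck_at(t1,whs2), truck_at(t2,whs2)} \ {truck_at(t1,whs2)} = {truck_at(t2,whs2)}
  ∪ pre   = {truck_at(t2,whs2)} ∪ {truck_at(t1,depot)}
          = {truck_at(t1,depot), truck_at(t2,whs2)}

== RESULT ==
["truck_at(t1,depot)", "truck_at(t2,whs2)"]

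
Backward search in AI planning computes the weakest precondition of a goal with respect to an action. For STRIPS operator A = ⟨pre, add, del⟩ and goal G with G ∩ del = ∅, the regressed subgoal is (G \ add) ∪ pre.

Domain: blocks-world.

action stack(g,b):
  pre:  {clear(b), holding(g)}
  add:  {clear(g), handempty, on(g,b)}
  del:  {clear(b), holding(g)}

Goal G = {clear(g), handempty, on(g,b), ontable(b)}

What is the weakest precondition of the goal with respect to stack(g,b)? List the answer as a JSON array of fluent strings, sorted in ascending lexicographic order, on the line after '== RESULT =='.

Regress:
  G ∩ del = {}  (empty — regression defined)
  G \ add = {clear(g), handempty, on(g,b), ontable(b)} \ {clear(g), handempty, on(g,b)} = {ontable(b)}
  ∪ pre   = {ontable(b)} ∪ {clear(b), holding(g)}
          = {clear(b), holding(g), ontable(b)}

== RESULT ==
["clear(b)", "holding(g)", "ontable(b)"]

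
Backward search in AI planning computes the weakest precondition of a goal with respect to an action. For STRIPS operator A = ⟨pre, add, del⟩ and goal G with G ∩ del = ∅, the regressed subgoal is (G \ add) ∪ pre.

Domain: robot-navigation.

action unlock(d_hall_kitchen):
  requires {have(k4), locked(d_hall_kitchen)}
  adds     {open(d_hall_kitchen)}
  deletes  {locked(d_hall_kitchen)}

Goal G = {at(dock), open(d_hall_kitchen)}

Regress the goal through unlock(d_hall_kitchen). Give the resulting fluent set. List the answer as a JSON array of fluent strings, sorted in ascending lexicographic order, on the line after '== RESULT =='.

Regress:
  G ∩ del = {}  (empty — regression defined)
  G \ add = {at(dock), open(d_hall_kitchen)} \ {open(d_hall_kitchen)} = {at(dock)}
  ∪ pre   = {at(dock)} ∪ {have(k4), locked(d_hall_kitchen)}
          = {at(dock), have(k4), locked(d_hall_kitchen)}

== RESULT ==
["at(dock)", "have(k4)", "locked(d_hall_kitchen)"]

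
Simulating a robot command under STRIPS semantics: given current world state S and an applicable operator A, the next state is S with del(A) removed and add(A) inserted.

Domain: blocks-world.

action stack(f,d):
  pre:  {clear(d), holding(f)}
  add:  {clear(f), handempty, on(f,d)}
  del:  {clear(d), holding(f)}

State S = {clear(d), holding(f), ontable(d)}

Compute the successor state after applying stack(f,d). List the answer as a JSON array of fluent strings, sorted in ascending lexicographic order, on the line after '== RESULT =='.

Progress:
  pre ⊆ S: {clear(d), holding(f)} ⊆ S  — applicable
  S \ del = {ontable(d)}
  ∪ add   = {clear(f), handempty, on(f,d), ontable(d)}

== RESULT ==
["clear(f)", "handempty", "on(f,d)", "ontable(d)"]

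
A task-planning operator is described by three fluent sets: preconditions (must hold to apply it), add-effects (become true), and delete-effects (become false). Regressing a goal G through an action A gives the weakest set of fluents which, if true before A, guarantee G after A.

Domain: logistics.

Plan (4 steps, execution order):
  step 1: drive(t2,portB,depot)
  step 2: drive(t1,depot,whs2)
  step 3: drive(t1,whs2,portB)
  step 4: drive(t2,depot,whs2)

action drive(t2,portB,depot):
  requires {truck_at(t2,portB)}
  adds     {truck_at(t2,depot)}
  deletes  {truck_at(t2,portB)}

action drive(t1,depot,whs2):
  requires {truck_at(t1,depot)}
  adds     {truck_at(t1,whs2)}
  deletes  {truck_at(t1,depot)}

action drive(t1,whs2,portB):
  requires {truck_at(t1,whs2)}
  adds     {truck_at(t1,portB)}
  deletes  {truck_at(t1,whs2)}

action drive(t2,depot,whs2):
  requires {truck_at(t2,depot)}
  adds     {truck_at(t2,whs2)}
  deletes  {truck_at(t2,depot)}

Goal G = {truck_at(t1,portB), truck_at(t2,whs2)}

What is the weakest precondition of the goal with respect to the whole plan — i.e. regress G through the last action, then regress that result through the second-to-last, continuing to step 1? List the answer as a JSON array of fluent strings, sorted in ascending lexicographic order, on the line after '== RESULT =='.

Work backward from the goal:
  through step 4 (drive(t2,depot,whs2)): drop {truck_at(t2,whs2)}, keep {truck_at(t1,portB)}, require {truck_at(t2,depot)}
    → {truck_at(t1,portB), truck_at(t2,depot)}
  through step 3 (drive(t1,whs2,portB)): drop {truck_at(t1,portB)}, keep {truck_at(t2,depot)}, require {truck_at(t1,whs2)}
    → {truck_at(t1,whs2), truck_at(t2,depot)}
  through step 2 (drive(t1,depot,whs2)): drop {truck_at(t1,whs2)}, keep {truck_at(t2,depot)}, require {truck_at(t1,depot)}
    → {truck_at(t1,depot), truck_at(t2,depot)}
  through step 1 (drive(t2,portB,depot)): drop {truck_at(t2,depot)}, keep {truck_at(t1,depot)}, require {truck_at(t2,portB)}
    → {truck_at(t1,depot), truck_at(t2,portB)}

== RESULT ==
["truck_at(t1,depot)", "truck_at(t2,portB)"]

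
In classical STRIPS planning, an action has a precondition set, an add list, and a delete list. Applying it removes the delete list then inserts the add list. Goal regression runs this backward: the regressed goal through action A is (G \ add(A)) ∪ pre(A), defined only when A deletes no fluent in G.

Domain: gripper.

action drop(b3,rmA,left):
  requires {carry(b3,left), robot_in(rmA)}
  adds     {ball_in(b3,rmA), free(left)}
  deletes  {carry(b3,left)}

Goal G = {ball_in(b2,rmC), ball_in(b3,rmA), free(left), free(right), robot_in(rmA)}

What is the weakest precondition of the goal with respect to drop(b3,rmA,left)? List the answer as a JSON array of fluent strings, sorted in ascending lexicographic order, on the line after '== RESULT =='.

Compute (G \ add) ∪ pre:
  G ∩ del = {}  (empty — regression defined)
  G \ add = {ball_in(b2,rmC), ball_in(b3,rmA), free(left), free(right), robot_in(rmA)} \ {ball_in(b3,rmA), free(left)} = {ball_in(b2,rmC), free(right), robot_in(rmA)}
  ∪ pre   = {ball_in(b2,rmC), free(right), robot_in(rmA)} ∪ {carry(b3,left), robot_in(rmA)}
          = {ball_in(b2,rmC), carry(b3,left), free(right), robot_in(rmA)}

== RESULT ==
["ball_in(b2,rmC)", "carry(b3,left)", "free(right)", "robot_in(rmA)"]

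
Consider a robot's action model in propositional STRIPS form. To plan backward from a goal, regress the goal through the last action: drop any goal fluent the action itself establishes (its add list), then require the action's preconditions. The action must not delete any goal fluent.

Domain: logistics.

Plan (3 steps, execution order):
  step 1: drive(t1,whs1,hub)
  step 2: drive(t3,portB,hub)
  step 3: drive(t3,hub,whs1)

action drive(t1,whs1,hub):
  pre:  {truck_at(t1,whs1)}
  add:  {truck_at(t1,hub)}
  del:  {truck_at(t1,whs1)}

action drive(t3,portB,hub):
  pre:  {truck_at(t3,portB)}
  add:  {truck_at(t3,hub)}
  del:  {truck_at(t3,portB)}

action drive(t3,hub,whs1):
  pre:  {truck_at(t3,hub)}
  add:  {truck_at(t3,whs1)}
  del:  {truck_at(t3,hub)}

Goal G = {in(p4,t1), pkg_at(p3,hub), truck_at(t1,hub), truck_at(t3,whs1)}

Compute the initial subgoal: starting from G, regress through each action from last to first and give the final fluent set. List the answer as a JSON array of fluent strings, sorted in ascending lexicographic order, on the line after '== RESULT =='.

Work backward from the goal:
  through step 3 (drive(t3,hub,whs1)): drop {truck_at(t3,whs1)}, keep {in(p4,t1), pkg_at(p3,hub), truck_at(t1,hub)}, require {truck_at(t3,hub)}
    → {in(p4,t1), pkg_at(p3,hub), truck_at(t1,hub), truck_at(t3,hub)}
  through step 2 (drive(t3,portB,hub)): drop {truck_at(t3,hub)}, keep {in(p4,t1), pkg_at(p3,hub), truck_at(t1,hub)}, require {truck_at(t3,portB)}
    → {in(p4,t1), pkg_at(p3,hub), truck_at(t1,hub), truck_at(t3,portB)}
  through step 1 (drive(t1,whs1,hub)): drop {truck_at(t1,hub)}, keep {in(p4,t1), pkg_at(p3,hub), truck_at(t3,portB)}, require {truck_at(t1,whs1)}
    → {in(p4,t1), pkg_at(p3,hub), truck_at(t1,whs1), truck_at(t3,portB)}

== RESULT ==
["in(p4,t1)", "pkg_at(p3,hub)", "truck_at(t1,whs1)", "truck_at(t3,portB)"]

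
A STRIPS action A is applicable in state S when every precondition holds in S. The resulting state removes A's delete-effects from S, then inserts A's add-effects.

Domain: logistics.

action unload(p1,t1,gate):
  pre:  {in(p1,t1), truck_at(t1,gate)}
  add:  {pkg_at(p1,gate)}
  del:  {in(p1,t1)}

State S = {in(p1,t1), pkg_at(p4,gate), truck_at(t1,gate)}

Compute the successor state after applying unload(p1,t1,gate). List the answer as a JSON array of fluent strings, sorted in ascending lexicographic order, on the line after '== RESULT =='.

Compute (S \ del) ∪ add:
  pre ⊆ S: {in(p1,t1), truck_at(t1,gate)} ⊆ S  — applicable
  S \ del = {pkg_at(p4,gate), truck_at(t1,gate)}
  ∪ add   = {pkg_at(p1,gate), pkg_at(p4,gate), truck_at(t1,gate)}

== RESULT ==
["pkg_at(p1,gate)", "pkg_at(p4,gate)", "truck_at(t1,gate)"]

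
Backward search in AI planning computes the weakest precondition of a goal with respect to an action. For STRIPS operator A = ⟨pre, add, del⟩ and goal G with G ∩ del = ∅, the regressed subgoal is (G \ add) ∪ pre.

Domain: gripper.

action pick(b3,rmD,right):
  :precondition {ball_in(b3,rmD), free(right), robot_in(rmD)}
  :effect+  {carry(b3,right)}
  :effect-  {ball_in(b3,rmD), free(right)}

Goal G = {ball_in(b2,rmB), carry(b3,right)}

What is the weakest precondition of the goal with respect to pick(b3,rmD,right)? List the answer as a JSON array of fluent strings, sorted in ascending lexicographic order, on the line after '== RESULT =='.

Compute (G \ add) ∪ pre:
  G ∩ del = {}  (empty — regression defined)
  G \ add = {ball_in(b2,rmB), carry(b3,right)} \ {carry(b3,right)} = {ball_in(b2,rmB)}
  ∪ pre   = {ball_in(b2,rmB)} ∪ {ball_in(b3,rmD), free(right), robot_in(rmD)}
          = {ball_in(b2,rmB), ball_in(b3,rmD), free(right), robot_in(rmD)}

== RESULT ==
["ball_in(b2,rmB)", "ball_in(b3,rmD)", "free(right)", "robot_in(rmD)"]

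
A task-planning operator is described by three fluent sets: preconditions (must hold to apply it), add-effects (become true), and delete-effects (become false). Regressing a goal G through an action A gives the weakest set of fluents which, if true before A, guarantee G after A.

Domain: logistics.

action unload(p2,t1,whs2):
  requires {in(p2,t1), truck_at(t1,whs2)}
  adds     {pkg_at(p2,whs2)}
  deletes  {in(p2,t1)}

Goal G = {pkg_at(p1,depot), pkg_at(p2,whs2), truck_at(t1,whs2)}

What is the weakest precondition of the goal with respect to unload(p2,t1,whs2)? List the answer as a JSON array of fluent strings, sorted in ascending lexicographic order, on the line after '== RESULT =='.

Compute (G \ add) ∪ pre:
  G ∩ del = {}  (empty — regression defined)
  G \ add = {pkg_at(p1,depot), pkg_at(p2,whs2), truck_at(t1,whs2)} \ {pkg_at(p2,whs2)} = {pkg_at(p1,depot), truck_at(t1,whs2)}
  ∪ pre   = {pkg_at(p1,depot), truck_at(t1,whs2)} ∪ {in(p2,t1), truck_at(t1,whs2)}
          = {in(p2,t1), pkg_at(p1,depot), truck_at(t1,whs2)}

== RESULT ==
["in(p2,t1)", "pkg_at(p1,depot)", "truck_at(t1,whs2)"]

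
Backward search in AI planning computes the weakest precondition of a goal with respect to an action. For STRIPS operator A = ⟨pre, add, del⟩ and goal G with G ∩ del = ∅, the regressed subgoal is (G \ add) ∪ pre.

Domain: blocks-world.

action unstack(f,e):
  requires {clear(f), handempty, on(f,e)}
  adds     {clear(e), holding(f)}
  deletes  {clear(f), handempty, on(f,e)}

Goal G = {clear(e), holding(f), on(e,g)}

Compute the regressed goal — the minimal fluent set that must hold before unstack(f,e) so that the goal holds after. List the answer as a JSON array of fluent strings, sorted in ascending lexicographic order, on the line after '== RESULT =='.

Regress:
  G ∩ del = {}  (empty — regression defined)
  G \ add = {clear(e), holding(f), on(e,g)} \ {clear(e), holding(f)} = {on(e,g)}
  ∪ pre   = {on(e,g)} ∪ {clear(f), handempty, on(f,e)}
          = {clear(f), handempty, on(e,g), on(f,e)}

== RESULT ==
["clear(f)", "handempty", "on(e,g)", "on(f,e)"]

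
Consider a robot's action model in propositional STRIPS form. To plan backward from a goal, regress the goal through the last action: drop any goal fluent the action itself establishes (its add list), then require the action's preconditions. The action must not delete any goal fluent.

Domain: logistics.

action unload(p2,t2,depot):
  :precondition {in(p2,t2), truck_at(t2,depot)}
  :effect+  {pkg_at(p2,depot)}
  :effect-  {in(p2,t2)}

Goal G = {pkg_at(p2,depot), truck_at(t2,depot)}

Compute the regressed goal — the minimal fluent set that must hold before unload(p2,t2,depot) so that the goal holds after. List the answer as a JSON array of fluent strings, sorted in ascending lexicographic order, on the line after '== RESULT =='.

Compute (G \ add) ∪ pre:
  G ∩ del = {}  (empty — regression defined)
  G \ add = {pkg_at(p2,depot), truck_at(t2,depot)} \ {pkg_at(p2,depot)} = {truck_at(t2,depot)}
  ∪ pre   = {truck_at(t2,depot)} ∪ {in(p2,t2), truck_at(t2,depot)}
          = {in(p2,t2), truck_at(t2,depot)}

== RESULT ==
["in(p2,t2)", "truck_at(t2,depot)"]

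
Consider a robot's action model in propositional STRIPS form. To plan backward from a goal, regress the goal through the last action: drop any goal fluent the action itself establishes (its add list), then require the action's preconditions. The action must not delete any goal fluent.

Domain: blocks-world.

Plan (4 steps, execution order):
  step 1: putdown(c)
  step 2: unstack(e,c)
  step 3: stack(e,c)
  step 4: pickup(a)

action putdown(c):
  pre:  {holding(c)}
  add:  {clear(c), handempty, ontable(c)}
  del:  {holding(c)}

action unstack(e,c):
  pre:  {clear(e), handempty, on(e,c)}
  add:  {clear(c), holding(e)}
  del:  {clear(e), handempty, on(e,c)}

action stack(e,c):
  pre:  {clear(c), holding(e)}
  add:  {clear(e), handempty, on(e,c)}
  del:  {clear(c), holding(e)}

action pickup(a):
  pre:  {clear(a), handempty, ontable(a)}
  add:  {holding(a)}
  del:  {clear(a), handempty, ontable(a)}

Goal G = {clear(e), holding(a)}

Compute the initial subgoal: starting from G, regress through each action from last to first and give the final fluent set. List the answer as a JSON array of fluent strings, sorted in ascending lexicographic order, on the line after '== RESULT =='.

Work backward from the goal:
  through step 4 (pickup(a)): drop {holding(a)}, keep {clear(e)}, require {clear(a), handempty, ontable(a)}
    → {clear(a), clear(e), handempty, ontable(a)}
  through step 3 (stack(e,c)): drop {clear(e), handempty}, keep {clear(a), ontable(a)}, require {clear(c), holding(e)}
    → {clear(a), clear(c), holding(e), ontable(a)}
  through step 2 (unstack(e,c)): drop {clear(c), holding(e)}, keep {clear(a), ontable(a)}, require {clear(e), handempty, on(e,c)}
    → {clear(a), clear(e), handempty, on(e,c), ontable(a)}
  through step 1 (putdown(c)): drop {handempty}, keep {clear(a), clear(e), on(e,c), ontable(a)}, require {holding(c)}
    → {clear(a), clear(e), holding(c), on(e,c), ontable(a)}

== RESULT ==
["clear(a)", "clear(e)", "holding(c)", "on(e,c)", "ontable(a)"]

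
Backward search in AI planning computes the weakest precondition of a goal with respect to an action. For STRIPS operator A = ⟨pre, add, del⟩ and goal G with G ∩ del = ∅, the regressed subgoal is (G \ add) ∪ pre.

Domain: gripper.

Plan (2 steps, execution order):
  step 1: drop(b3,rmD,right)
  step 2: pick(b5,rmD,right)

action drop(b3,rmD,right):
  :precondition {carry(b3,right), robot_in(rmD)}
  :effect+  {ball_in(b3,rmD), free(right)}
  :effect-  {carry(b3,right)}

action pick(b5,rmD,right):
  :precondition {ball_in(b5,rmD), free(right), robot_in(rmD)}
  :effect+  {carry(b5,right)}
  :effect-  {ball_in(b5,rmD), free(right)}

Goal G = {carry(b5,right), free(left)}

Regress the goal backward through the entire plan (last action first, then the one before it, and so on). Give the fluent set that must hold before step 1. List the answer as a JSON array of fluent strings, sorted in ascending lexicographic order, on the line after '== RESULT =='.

Regress step by step:
  through step 2 (pick(b5,rmD,right)): drop {carry(b5,right)}, keep {free(left)}, require {ball_in(b5,rmD), free(right), robot_in(rmD)}
    → {ball_in(b5,rmD), free(left), free(right), robot_in(rmD)}
  through step 1 (drop(b3,rmD,right)): drop {free(right)}, keep {ball_in(b5,rmD), free(left), robot_in(rmD)}, require {carry(b3,right), robot_in(rmD)}
    → {ball_in(b5,rmD), carry(b3,right), free(left), robot_in(rmD)}

== RESULT ==
["ball_in(b5,rmD)", "carry(b3,right)", "free(left)", "robot_in(rmD)"]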